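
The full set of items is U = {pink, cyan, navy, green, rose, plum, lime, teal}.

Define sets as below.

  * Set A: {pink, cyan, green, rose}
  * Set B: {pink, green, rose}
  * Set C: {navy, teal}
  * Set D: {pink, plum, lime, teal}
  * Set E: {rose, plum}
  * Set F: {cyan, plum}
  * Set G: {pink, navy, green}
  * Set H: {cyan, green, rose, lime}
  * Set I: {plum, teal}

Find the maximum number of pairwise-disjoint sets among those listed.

3

B, C, F are pairwise disjoint (B={pink,green,rose}; C={navy,teal}; F={cyan,plum}).
Every remaining set overlaps one of these, and no 4 of the listed sets are pairwise disjoint, so 3 is the maximum.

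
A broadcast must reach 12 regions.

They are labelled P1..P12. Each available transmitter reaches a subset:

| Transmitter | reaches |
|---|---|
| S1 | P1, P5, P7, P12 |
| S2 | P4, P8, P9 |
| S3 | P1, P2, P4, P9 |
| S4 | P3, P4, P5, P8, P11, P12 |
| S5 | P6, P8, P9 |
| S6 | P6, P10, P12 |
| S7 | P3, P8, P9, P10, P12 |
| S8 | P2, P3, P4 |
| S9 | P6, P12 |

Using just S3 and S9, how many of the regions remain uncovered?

Union of S3, S9 = {P1, P2, P4, P6, P9, P12}.
Not covered: P3, P5, P7, P8, P10, P11 — 6 regions.

6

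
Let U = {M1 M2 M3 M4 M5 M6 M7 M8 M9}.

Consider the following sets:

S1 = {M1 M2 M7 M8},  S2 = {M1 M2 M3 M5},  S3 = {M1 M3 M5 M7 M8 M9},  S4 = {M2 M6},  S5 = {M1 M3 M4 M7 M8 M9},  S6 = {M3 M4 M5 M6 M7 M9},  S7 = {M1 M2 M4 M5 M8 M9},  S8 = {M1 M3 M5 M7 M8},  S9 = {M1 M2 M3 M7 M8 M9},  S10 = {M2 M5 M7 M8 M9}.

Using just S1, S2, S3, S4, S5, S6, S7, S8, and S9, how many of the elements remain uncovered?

Union of S1, S2, S3, S4, S5, S6, S7, S8, S9 = {M1, M2, M3, M4, M5, M6, M7, M8, M9} — that's every element, so 0 are uncovered.

0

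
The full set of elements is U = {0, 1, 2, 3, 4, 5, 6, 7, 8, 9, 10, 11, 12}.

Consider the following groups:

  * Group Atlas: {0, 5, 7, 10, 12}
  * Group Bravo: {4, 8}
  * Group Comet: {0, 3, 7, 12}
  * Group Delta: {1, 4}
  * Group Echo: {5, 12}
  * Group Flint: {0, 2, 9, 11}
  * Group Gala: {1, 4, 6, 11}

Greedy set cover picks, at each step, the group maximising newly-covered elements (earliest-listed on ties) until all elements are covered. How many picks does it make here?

Greedy: pick Atlas (covers 5 new) → pick Gala (covers 4 new) → pick Flint (covers 2 new) → pick Bravo (covers 1 new) → pick Comet (covers 1 new). Total picks: 5.

5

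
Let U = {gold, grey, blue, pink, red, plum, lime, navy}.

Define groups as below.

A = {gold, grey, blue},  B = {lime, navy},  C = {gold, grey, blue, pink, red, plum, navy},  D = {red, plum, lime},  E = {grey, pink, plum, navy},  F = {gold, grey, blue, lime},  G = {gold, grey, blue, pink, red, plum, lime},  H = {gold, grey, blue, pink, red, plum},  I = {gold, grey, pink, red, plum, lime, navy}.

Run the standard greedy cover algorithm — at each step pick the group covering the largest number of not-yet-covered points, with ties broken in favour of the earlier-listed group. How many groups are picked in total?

Greedy: pick C (covers 7 new) → pick B (covers 1 new). Total picks: 2.

2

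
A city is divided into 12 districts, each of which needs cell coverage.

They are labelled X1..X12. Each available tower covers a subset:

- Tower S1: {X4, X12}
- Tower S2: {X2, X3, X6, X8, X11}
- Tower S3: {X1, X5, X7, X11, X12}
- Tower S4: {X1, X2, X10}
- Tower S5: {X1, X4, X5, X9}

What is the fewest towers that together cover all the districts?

S2 and S3 and S4 and S5 together: S2 ∪ S3 ∪ S4 ∪ S5 = {X1, X2, X3, X4, X5, X6, X7, X8, X9, X10, X11, X12} — every district is covered.
Only S4 contains X10, so S4 is forced; the remaining 9 districts need at least 3 more towers (each remaining tower adds at most 4) — so at least 4 towers are needed, and 4 is optimal.

4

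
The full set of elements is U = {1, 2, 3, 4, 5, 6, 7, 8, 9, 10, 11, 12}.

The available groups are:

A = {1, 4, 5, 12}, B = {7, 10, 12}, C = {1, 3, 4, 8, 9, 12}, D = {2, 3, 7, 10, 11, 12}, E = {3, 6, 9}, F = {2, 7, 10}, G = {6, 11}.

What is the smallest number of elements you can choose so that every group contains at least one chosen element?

3

H = {4, 6, 7} meets every group (each contains at least one member of H), and |H| = 3.
The groups A, F, G are pairwise disjoint, so any hitting set needs a separate element for each — at least 3. Hence 3 is optimal.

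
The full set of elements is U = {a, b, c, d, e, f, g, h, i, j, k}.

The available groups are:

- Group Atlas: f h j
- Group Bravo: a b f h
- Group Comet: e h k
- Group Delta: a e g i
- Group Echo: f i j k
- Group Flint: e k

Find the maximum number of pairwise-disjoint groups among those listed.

2

Bravo, Flint are pairwise disjoint (Bravo={a,b,f,h}; Flint={e,k}).
Every remaining group overlaps one of these, and no 3 of the listed groups are pairwise disjoint, so 2 is the maximum.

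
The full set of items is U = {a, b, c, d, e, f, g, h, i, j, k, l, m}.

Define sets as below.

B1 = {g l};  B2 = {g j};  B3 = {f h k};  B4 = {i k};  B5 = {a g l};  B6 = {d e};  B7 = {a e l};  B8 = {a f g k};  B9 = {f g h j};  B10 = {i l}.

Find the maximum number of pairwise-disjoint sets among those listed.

B2, B3, B6, B10 are pairwise disjoint (B2={g,j}; B3={f,h,k}; B6={d,e}; B10={i,l}).
Every remaining set overlaps one of these, and no 5 of the listed sets are pairwise disjoint, so 4 is the maximum.

4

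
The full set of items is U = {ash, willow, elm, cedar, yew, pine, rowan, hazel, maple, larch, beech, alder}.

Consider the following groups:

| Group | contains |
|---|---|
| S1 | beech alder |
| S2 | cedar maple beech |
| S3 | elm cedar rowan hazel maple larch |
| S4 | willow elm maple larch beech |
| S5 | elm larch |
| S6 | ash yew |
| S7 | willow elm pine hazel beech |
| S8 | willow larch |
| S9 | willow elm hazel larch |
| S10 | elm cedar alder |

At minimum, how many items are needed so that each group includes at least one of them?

Take H = {willow, elm, yew, beech}. Each listed group contains at least one of these, so H is a hitting set of size 4.
No choice of 3 items meets every group, so 4 is the minimum.

4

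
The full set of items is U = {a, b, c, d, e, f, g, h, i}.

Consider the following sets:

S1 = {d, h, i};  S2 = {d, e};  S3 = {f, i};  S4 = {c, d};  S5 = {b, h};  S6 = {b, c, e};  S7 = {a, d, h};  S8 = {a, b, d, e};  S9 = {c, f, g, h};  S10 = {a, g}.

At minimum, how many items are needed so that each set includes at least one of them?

Take T = {b, d, g, i}. Each listed set contains at least one of these, so T is a hitting set of size 4.
The sets S3, S4, S5, S10 are pairwise disjoint, so any hitting set needs a separate item for each — at least 4. Hence 4 is optimal.

4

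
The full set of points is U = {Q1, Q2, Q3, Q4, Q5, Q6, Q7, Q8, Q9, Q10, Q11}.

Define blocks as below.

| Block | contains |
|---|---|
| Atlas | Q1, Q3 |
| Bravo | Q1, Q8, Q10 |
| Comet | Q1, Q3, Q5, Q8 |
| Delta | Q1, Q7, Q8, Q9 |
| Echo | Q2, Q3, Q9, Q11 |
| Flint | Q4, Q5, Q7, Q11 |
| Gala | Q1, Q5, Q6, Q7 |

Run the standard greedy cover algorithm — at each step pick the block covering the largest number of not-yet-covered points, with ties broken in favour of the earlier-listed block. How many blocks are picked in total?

5

Greedy: pick Comet (covers 4 new) → pick Echo (covers 3 new) → pick Flint (covers 2 new) → pick Bravo (covers 1 new) → pick Gala (covers 1 new). Total picks: 5.
(The true minimum cover uses only 4 blocks, so greedy is not optimal here.)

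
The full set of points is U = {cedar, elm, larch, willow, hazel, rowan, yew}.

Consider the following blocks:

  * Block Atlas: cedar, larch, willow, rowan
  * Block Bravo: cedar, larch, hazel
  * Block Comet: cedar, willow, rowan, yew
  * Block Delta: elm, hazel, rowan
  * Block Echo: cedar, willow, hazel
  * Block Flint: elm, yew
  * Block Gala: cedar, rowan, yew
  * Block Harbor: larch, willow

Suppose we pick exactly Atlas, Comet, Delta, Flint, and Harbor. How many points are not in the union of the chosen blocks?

Union of Atlas, Comet, Delta, Flint, Harbor = {cedar, elm, larch, willow, hazel, rowan, yew} — that's every point, so 0 are uncovered.

0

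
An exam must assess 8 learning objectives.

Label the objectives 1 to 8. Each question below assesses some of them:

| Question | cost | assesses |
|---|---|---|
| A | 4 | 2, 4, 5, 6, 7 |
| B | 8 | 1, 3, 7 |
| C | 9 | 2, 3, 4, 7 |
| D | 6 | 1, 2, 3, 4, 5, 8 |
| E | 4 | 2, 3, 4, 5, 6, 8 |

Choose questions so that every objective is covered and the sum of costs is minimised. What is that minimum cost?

A, D together cover every objective (A ∪ D = {1, 2, 3, 4, 5, 6, 7, 8}); total cost 4 + 6 = 10.
The greedy pick E, A, D costs 14; no covering selection beats 10.

10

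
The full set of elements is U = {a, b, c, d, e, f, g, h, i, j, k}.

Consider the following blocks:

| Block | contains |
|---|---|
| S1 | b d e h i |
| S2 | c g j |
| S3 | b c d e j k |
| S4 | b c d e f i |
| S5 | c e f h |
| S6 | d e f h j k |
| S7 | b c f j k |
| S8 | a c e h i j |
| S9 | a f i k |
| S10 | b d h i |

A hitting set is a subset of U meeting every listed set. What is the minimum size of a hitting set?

The 3 elements {d, f, j} hit every block.
No choice of 2 elements meets every block, so 3 is the minimum.

3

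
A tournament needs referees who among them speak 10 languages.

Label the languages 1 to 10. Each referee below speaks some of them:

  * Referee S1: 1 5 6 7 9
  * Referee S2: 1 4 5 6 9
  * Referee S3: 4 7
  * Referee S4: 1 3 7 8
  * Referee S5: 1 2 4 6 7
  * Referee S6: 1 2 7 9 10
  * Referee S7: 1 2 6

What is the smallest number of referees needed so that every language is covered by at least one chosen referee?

Take {S2, S4, S6}. Their union is {1, 2, 3, 4, 5, 6, 7, 8, 9, 10}, which is all 10 languages.
Only S4 contains 3, so S4 is forced; the remaining 6 languages need at least 2 more referees (each remaining referee adds at most 4) — so at least 3 referees are needed, and 3 is optimal.

3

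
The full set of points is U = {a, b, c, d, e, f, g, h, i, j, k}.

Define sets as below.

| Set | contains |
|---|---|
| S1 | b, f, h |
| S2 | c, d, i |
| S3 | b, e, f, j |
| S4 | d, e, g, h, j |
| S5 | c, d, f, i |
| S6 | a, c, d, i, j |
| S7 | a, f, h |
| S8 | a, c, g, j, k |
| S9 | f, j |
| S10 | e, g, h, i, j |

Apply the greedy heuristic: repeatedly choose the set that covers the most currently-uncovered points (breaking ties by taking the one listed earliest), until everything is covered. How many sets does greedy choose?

Greedy: pick S4 (covers 5 new) → pick S5 (covers 3 new) → pick S8 (covers 2 new) → pick S1 (covers 1 new). Total picks: 4.

4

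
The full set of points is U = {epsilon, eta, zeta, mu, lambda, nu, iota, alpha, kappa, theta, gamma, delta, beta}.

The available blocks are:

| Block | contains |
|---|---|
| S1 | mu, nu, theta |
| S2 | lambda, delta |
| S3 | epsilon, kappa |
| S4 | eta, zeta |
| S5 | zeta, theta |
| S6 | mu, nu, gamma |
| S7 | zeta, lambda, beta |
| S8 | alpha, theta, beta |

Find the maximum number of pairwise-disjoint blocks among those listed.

S2, S3, S4, S6, S8 are pairwise disjoint (S2={lambda,delta}; S3={epsilon,kappa}; S4={eta,zeta}; S6={mu,nu,gamma}; S8={alpha,theta,beta}).
Every remaining block overlaps one of these, and no 6 of the listed blocks are pairwise disjoint, so 5 is the maximum.

5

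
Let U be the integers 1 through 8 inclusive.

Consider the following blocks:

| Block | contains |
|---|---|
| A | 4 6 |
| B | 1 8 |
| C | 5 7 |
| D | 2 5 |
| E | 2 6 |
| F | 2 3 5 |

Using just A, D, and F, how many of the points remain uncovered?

Union of A, D, F = {2, 3, 4, 5, 6}.
Not covered: 1, 7, 8 — 3 points.

3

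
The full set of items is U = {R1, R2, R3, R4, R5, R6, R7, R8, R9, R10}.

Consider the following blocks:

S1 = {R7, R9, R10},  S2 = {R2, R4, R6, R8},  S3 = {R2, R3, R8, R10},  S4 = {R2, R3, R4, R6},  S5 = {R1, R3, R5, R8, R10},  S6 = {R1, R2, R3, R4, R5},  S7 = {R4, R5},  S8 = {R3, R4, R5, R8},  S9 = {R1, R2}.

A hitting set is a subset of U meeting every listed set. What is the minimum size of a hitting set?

3

The 3 items {R2, R5, R9} hit every block.
The blocks S1, S7, S9 are pairwise disjoint, so any hitting set needs a separate item for each — at least 3. Hence 3 is optimal.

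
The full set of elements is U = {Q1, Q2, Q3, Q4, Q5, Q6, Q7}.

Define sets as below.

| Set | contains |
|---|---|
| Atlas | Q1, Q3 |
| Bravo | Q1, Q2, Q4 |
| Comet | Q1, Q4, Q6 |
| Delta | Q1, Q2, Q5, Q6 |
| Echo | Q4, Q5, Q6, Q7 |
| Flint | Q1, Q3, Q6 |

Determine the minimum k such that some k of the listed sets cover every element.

3

Atlas, Bravo, and Echo cover everything between them: the union {Q1, Q2, Q3, Q4, Q5, Q6, Q7} is all of U.
Only Echo contains Q7, so Echo is forced; the remaining 3 elements need at least 2 more sets (each remaining set adds at most 2) — so at least 3 sets are needed, and 3 is optimal.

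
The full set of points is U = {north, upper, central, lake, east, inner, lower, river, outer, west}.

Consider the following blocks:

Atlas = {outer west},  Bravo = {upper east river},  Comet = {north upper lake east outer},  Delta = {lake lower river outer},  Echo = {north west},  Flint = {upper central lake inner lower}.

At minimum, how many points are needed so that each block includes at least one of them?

Take H = {upper, river, west}. Each listed block contains at least one of these, so H is a hitting set of size 3.
No choice of 2 points meets every block, so 3 is the minimum.

3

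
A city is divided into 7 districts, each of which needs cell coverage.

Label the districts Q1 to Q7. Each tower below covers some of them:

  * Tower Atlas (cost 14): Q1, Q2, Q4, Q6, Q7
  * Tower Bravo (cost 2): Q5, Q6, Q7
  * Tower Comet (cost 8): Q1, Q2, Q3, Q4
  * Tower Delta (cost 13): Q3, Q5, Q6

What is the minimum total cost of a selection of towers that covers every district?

10

Bravo, Comet together cover every district (Bravo ∪ Comet = {Q1, Q2, Q3, Q4, Q5, Q6, Q7}); total cost 2 + 8 = 10.
No covering selection has total cost below 10.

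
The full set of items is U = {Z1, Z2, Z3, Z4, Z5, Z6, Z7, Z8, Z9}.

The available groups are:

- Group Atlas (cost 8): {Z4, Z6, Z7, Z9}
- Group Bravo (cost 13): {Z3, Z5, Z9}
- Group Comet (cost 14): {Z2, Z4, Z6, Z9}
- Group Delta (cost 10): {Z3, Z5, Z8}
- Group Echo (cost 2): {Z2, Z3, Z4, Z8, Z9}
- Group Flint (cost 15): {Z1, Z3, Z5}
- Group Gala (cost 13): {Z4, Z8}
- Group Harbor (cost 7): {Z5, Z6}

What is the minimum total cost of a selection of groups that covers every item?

25

Atlas, Echo, Flint together cover every item (Atlas ∪ Echo ∪ Flint = {Z1, Z2, Z3, Z4, Z5, Z6, Z7, Z8, Z9}); total cost 8 + 2 + 15 = 25.
The greedy pick Echo, Harbor, Atlas, Flint costs 32; no covering selection beats 25.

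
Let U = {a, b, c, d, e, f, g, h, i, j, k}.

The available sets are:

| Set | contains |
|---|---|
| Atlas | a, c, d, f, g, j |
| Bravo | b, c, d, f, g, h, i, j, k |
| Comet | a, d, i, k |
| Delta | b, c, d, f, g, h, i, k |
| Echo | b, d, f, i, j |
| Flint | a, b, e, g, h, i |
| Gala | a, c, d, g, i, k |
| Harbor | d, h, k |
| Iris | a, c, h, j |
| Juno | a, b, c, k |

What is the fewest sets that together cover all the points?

2

Bravo and Flint together: Bravo ∪ Flint = {a, b, c, d, e, f, g, h, i, j, k} — every point is covered.
No single set has all 11 points (the largest, Bravo, has 9), so 2 is optimal.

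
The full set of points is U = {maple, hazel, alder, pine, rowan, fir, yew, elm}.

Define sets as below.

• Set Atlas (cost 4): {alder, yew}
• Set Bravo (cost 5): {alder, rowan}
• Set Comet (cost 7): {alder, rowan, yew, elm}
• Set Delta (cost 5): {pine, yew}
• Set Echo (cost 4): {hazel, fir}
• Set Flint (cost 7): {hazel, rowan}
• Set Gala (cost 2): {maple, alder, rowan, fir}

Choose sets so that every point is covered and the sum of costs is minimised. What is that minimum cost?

18

Comet, Delta, Echo, Gala together cover every point (Comet ∪ Delta ∪ Echo ∪ Gala = {maple, hazel, alder, pine, rowan, fir, yew, elm}); total cost 7 + 5 + 4 + 2 = 18.
No covering selection has total cost below 18.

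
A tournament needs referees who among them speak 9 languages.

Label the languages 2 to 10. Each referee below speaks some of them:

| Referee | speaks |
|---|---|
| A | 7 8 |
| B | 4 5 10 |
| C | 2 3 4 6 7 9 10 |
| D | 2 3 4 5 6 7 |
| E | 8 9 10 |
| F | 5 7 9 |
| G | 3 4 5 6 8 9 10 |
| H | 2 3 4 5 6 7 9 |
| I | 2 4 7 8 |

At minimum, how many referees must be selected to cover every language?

2

G and I together: G ∪ I = {2, 3, 4, 5, 6, 7, 8, 9, 10} — every language is covered.
No single referee has all 9 languages (the largest, C, has 7), so 2 is optimal.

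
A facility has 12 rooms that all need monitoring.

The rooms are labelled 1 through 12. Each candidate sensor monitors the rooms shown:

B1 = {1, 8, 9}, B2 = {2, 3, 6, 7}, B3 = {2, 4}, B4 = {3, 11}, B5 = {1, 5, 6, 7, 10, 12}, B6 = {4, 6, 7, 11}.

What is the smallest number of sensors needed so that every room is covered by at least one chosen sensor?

4

B1 and B3 and B4 and B5 together: B1 ∪ B3 ∪ B4 ∪ B5 = {1, 2, 3, 4, 5, 6, 7, 8, 9, 10, 11, 12} — every room is covered.
Only B5 contains 5, so B5 is forced; the remaining 6 rooms need at least 3 more sensors (each remaining sensor adds at most 2) — so at least 4 sensors are needed, and 4 is optimal.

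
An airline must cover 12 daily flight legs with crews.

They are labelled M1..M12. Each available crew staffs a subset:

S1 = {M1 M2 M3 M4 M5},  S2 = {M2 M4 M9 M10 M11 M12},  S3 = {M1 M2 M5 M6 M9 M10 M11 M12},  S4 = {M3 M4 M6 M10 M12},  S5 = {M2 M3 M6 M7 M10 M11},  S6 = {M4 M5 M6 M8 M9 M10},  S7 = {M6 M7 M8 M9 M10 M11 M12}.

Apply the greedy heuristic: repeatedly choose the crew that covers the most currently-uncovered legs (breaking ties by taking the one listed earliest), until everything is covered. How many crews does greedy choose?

3

Greedy: pick S3 (covers 8 new) → pick S1 (covers 2 new) → pick S7 (covers 2 new). Total picks: 3.
(The true minimum cover uses only 2 crews, so greedy is not optimal here.)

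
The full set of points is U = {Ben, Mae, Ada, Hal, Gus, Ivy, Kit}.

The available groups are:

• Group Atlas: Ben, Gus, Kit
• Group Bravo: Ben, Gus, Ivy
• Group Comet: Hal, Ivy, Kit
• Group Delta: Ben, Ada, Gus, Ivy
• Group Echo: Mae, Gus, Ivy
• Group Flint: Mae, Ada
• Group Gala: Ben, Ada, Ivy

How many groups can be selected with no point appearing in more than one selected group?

2

Atlas, Flint are pairwise disjoint (Atlas={Ben,Gus,Kit}; Flint={Mae,Ada}).
Every remaining group overlaps one of these, and no 3 of the listed groups are pairwise disjoint, so 2 is the maximum.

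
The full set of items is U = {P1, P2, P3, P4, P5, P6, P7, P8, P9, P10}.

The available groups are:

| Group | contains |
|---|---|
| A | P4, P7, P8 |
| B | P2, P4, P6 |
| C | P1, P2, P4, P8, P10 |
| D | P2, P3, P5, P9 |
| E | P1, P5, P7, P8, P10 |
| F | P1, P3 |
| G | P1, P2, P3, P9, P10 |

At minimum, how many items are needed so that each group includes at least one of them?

Take H = {P3, P4, P5}. Each listed group contains at least one of these, so H is a hitting set of size 3.
No choice of 2 items meets every group, so 3 is the minimum.

3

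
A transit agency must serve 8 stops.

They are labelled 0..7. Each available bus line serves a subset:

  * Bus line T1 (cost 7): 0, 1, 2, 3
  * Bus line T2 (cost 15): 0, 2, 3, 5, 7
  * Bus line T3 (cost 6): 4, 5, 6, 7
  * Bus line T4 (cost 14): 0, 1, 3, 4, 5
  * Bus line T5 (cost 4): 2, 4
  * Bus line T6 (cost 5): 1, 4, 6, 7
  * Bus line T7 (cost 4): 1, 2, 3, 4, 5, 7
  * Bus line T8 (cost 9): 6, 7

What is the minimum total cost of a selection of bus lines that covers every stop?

13

T1, T3 together cover every stop (T1 ∪ T3 = {0, 1, 2, 3, 4, 5, 6, 7}); total cost 7 + 6 = 13.
The greedy pick T7, T6, T1 costs 16; no covering selection beats 13.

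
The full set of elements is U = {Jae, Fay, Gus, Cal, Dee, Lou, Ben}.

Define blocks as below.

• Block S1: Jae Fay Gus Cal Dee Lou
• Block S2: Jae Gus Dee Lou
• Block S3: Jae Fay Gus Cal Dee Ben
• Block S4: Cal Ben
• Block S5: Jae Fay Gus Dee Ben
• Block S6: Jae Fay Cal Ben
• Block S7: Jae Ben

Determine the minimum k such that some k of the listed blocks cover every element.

2

S2 and S3 cover everything between them: the union {Jae, Fay, Gus, Cal, Dee, Lou, Ben} is all of U.
No single block has all 7 elements (the largest, S1, has 6), so 2 is optimal.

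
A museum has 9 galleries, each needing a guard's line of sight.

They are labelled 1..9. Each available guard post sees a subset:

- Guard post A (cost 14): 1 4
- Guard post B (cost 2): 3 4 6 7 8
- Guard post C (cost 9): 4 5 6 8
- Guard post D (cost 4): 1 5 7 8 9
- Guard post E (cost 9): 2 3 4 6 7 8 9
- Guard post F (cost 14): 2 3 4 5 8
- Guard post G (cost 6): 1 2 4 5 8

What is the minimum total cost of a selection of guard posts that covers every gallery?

12

B, D, G together cover every gallery (B ∪ D ∪ G = {1, 2, 3, 4, 5, 6, 7, 8, 9}); total cost 2 + 4 + 6 = 12.
No covering selection has total cost below 12.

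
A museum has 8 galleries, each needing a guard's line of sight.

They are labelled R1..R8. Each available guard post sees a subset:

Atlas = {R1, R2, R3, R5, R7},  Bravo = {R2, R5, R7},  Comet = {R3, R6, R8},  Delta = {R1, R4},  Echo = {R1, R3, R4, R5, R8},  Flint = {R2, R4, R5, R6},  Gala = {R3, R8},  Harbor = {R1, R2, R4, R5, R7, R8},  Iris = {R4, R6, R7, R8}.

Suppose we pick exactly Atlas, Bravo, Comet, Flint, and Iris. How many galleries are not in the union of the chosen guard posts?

Union of Atlas, Bravo, Comet, Flint, Iris = {R1, R2, R3, R4, R5, R6, R7, R8} — that's every gallery, so 0 are uncovered.

0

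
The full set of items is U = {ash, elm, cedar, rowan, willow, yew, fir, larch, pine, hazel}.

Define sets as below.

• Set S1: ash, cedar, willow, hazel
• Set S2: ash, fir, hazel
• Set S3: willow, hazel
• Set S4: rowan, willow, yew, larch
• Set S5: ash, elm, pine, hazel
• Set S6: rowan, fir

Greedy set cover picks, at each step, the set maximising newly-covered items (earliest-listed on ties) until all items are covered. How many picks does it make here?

4

Greedy: pick S1 (covers 4 new) → pick S4 (covers 3 new) → pick S5 (covers 2 new) → pick S2 (covers 1 new). Total picks: 4.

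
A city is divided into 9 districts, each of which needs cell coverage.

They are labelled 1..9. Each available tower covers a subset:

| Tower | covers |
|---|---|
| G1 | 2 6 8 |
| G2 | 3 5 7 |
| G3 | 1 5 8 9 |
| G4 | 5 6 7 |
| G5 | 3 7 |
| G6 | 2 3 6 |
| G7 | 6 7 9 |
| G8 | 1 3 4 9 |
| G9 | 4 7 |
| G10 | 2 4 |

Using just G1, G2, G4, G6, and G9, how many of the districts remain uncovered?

Union of G1, G2, G4, G6, G9 = {2, 3, 4, 5, 6, 7, 8}.
Not covered: 1, 9 — 2 districts.

2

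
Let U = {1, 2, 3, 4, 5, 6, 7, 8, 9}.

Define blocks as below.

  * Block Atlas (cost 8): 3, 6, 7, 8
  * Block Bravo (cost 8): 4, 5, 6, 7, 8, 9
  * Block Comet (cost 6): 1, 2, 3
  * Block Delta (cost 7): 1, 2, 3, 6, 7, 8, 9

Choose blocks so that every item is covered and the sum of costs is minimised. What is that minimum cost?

14

Bravo, Comet together cover every item (Bravo ∪ Comet = {1, 2, 3, 4, 5, 6, 7, 8, 9}); total cost 8 + 6 = 14.
The greedy pick Delta, Bravo costs 15; no covering selection beats 14.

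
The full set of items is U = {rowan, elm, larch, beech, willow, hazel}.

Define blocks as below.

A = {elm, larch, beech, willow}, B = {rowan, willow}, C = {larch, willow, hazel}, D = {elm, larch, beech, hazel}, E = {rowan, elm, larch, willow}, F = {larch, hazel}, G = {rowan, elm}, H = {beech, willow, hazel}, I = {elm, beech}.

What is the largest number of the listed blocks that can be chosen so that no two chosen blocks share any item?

B, F, I are pairwise disjoint (B={rowan,willow}; F={larch,hazel}; I={elm,beech}).
Every remaining block overlaps one of these, and no 4 of the listed blocks are pairwise disjoint, so 3 is the maximum.

3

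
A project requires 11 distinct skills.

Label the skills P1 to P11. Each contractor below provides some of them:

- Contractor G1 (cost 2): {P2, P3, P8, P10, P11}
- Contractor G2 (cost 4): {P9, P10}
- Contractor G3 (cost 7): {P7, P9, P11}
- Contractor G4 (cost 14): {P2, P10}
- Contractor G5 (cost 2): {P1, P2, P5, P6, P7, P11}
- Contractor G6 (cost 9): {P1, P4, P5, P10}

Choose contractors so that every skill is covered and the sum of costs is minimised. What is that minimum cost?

17

G1, G2, G5, G6 together cover every skill (G1 ∪ G2 ∪ G5 ∪ G6 = {P1, P2, P3, P4, P5, P6, P7, P8, P9, P10, P11}); total cost 2 + 4 + 2 + 9 = 17.
No covering selection has total cost below 17.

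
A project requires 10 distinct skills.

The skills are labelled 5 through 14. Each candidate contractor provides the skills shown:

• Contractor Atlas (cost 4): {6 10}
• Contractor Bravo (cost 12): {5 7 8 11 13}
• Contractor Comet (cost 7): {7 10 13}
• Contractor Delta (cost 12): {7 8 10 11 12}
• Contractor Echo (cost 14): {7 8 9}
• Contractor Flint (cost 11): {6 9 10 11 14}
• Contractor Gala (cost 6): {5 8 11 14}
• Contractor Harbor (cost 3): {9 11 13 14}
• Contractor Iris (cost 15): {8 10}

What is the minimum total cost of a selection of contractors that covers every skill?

25

Atlas, Delta, Gala, Harbor together cover every skill (Atlas ∪ Delta ∪ Gala ∪ Harbor = {5, 6, 7, 8, 9, 10, 11, 12, 13, 14}); total cost 4 + 12 + 6 + 3 = 25.
No covering selection has total cost below 25.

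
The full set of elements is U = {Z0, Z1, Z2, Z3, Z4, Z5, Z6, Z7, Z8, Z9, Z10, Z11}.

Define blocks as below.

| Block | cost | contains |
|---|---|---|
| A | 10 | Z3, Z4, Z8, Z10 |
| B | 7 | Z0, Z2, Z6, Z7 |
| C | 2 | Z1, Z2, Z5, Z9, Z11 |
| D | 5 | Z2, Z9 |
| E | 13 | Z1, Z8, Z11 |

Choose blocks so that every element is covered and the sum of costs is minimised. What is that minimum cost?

A, B, C together cover every element (A ∪ B ∪ C = {Z0, Z1, Z2, Z3, Z4, Z5, Z6, Z7, Z8, Z9, Z10, Z11}); total cost 10 + 7 + 2 = 19.
No covering selection has total cost below 19.

19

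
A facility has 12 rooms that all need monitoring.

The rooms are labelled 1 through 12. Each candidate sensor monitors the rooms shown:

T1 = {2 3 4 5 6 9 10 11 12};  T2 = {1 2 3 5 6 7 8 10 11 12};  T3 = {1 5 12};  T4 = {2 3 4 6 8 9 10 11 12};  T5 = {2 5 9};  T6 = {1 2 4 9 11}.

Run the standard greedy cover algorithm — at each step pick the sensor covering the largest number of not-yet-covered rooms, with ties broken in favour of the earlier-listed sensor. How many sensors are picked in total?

Greedy: pick T2 (covers 10 new) → pick T1 (covers 2 new). Total picks: 2.

2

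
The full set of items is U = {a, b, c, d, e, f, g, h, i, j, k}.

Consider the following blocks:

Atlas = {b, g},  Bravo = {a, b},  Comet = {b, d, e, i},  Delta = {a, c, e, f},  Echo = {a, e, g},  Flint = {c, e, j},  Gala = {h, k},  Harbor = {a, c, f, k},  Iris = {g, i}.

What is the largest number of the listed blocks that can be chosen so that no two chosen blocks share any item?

4

Bravo, Flint, Gala, Iris are pairwise disjoint (Bravo={a,b}; Flint={c,e,j}; Gala={h,k}; Iris={g,i}).
Every remaining block overlaps one of these, and no 5 of the listed blocks are pairwise disjoint, so 4 is the maximum.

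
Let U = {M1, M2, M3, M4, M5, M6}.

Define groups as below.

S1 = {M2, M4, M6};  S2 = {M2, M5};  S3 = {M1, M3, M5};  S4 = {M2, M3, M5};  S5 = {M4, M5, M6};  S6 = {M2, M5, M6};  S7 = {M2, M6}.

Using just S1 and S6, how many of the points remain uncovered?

Union of S1, S6 = {M2, M4, M5, M6}.
Not covered: M1, M3 — 2 points.

2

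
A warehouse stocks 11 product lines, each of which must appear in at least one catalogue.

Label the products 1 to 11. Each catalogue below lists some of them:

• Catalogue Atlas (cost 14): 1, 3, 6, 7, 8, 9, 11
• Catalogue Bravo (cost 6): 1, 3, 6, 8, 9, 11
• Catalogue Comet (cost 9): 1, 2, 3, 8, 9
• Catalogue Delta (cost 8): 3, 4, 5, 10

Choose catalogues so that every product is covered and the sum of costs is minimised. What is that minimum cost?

Atlas, Comet, Delta together cover every product (Atlas ∪ Comet ∪ Delta = {1, 2, 3, 4, 5, 6, 7, 8, 9, 10, 11}); total cost 14 + 9 + 8 = 31.
The greedy pick Bravo, Delta, Comet, Atlas costs 37; no covering selection beats 31.

31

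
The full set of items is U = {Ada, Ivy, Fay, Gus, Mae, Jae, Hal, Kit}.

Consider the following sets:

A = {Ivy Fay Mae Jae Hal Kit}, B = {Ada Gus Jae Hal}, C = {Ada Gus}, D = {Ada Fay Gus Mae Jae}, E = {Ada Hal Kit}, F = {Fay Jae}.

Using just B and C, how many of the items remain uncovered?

4

Union of B, C = {Ada, Gus, Jae, Hal}.
Not covered: Ivy, Fay, Mae, Kit — 4 items.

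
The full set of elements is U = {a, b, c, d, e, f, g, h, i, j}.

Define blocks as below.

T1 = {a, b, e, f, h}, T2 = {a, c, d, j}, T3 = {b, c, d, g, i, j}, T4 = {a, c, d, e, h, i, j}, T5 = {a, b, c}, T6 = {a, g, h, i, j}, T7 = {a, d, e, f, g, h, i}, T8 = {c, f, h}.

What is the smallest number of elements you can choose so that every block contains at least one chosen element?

2

T = {a, c} meets every block (each contains at least one member of T), and |T| = 2.
No single element lies in every block, so at least 2 are needed and 2 is optimal.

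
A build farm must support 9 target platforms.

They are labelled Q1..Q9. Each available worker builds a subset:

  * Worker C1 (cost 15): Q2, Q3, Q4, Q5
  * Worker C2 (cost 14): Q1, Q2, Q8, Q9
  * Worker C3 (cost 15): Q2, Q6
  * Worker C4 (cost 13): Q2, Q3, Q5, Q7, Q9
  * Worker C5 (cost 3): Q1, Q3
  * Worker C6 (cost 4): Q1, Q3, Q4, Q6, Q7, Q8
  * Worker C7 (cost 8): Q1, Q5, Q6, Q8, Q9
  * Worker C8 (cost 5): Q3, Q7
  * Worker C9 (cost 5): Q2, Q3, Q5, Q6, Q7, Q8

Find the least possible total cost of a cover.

17

C4, C6 together cover every platform (C4 ∪ C6 = {Q1, Q2, Q3, Q4, Q5, Q6, Q7, Q8, Q9}); total cost 13 + 4 = 17.
No covering selection has total cost below 17.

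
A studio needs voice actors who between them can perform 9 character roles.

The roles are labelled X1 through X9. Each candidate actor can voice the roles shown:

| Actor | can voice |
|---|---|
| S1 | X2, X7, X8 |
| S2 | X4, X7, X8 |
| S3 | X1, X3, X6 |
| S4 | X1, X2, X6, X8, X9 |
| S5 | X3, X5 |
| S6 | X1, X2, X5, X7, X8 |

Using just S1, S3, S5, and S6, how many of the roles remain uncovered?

2

Union of S1, S3, S5, S6 = {X1, X2, X3, X5, X6, X7, X8}.
Not covered: X4, X9 — 2 roles.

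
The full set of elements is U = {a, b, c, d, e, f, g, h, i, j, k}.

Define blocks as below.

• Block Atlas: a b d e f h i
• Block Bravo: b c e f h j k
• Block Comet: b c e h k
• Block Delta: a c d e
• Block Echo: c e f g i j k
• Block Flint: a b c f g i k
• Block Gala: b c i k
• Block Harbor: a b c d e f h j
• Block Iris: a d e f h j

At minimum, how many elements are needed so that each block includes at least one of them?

2

The 2 elements {b, e} hit every block.
The blocks Gala, Iris are pairwise disjoint, so any hitting set needs a separate element for each — at least 2. Hence 2 is optimal.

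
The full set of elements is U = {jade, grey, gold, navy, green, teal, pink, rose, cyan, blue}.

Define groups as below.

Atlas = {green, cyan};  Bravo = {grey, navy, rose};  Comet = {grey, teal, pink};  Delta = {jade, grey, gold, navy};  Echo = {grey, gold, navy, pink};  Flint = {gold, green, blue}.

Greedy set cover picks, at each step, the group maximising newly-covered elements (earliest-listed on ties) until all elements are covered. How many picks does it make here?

5

Greedy: pick Delta (covers 4 new) → pick Atlas (covers 2 new) → pick Comet (covers 2 new) → pick Bravo (covers 1 new) → pick Flint (covers 1 new). Total picks: 5.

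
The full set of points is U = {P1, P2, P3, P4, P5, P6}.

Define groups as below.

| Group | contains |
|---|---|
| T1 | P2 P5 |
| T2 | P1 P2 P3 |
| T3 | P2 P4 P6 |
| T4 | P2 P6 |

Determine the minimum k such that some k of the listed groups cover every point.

T1 and T2 and T3 together: T1 ∪ T2 ∪ T3 = {P1, P2, P3, P4, P5, P6} — every point is covered.
Only T2 contains P1, so T2 is forced; the remaining 3 points need at least 2 more groups (each remaining group adds at most 2) — so at least 3 groups are needed, and 3 is optimal.

3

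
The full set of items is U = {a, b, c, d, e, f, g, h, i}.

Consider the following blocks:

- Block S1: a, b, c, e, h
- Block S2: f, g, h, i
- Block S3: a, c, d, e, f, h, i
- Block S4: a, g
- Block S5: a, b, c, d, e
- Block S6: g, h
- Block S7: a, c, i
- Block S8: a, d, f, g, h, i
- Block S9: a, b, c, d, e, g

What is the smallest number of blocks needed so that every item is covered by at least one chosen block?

2

S2 and S9 cover everything between them: the union {a, b, c, d, e, f, g, h, i} is all of U.
No single block has all 9 items (the largest, S3, has 7), so 2 is optimal.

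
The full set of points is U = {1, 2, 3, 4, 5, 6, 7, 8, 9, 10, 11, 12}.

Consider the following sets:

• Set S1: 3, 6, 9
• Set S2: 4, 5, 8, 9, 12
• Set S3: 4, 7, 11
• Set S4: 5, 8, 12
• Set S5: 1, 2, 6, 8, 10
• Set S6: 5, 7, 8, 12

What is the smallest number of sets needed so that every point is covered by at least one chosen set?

S1, S3, S5, and S6 cover everything between them: the union {1, 2, 3, 4, 5, 6, 7, 8, 9, 10, 11, 12} is all of U.
Only S1 contains 3, so S1 is forced; the remaining 9 points need at least 3 more sets (each remaining set adds at most 4) — so at least 4 sets are needed, and 4 is optimal.

4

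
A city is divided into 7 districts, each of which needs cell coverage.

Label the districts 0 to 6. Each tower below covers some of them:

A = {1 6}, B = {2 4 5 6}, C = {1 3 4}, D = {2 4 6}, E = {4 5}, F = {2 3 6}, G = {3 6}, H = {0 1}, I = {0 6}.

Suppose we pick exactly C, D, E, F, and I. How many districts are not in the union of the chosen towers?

Union of C, D, E, F, I = {0, 1, 2, 3, 4, 5, 6} — that's every district, so 0 are uncovered.

0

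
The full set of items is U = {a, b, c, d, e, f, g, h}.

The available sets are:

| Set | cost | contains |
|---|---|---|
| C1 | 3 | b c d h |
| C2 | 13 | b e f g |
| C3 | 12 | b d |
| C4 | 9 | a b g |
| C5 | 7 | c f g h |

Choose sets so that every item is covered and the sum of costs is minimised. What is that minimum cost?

25

C1, C2, C4 together cover every item (C1 ∪ C2 ∪ C4 = {a, b, c, d, e, f, g, h}); total cost 3 + 13 + 9 = 25.
The greedy pick C1, C5, C4, C2 costs 32; no covering selection beats 25.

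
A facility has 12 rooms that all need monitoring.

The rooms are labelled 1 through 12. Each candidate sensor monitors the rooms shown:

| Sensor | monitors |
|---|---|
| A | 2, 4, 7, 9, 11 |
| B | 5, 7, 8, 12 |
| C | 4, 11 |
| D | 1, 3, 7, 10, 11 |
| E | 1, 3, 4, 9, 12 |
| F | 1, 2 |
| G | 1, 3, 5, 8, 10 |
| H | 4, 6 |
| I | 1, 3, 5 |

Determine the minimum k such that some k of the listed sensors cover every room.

Take {A, E, G, H}. Their union is {1, 2, 3, 4, 5, 6, 7, 8, 9, 10, 11, 12}, which is all 12 rooms.
No 3 of the 9 sensors cover everything (all 84 combinations miss at least one room), so 4 is optimal.

4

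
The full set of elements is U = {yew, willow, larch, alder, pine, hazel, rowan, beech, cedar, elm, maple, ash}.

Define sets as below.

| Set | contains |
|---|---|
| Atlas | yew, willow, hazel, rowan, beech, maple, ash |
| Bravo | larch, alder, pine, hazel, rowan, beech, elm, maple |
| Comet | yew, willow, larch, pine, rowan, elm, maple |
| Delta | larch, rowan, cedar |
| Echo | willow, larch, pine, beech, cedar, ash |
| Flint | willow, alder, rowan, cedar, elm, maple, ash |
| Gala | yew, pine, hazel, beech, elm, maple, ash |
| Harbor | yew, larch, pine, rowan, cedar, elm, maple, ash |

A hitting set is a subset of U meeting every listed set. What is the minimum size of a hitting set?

Take H = {larch, maple}. Each listed set contains at least one of these, so H is a hitting set of size 2.
The sets Delta, Gala are pairwise disjoint, so any hitting set needs a separate element for each — at least 2. Hence 2 is optimal.

2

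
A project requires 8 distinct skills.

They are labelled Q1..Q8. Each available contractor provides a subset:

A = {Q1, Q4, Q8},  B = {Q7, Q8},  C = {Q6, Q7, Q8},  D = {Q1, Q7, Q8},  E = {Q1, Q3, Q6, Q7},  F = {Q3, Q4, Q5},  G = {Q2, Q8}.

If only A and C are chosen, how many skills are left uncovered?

3

Union of A, C = {Q1, Q4, Q6, Q7, Q8}.
Not covered: Q2, Q3, Q5 — 3 skills.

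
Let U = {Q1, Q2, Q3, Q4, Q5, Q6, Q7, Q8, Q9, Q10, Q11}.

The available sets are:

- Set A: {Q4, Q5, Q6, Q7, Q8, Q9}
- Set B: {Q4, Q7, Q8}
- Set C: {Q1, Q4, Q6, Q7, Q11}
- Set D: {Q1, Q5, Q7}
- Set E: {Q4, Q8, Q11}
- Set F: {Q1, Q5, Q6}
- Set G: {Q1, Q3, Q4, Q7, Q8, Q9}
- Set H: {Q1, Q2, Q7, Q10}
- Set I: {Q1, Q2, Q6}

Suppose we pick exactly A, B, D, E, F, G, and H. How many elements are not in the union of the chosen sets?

Union of A, B, D, E, F, G, H = {Q1, Q2, Q3, Q4, Q5, Q6, Q7, Q8, Q9, Q10, Q11} — that's every element, so 0 are uncovered.

0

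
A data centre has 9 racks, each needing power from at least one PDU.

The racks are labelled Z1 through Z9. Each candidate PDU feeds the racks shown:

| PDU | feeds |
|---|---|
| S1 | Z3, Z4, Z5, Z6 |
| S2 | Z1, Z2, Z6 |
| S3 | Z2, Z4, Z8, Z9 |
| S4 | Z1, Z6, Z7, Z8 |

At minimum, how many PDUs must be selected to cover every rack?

3

Take {S1, S3, S4}. Their union is {Z1, Z2, Z3, Z4, Z5, Z6, Z7, Z8, Z9}, which is all 9 racks.
Each PDU has at most 4 racks, and 2·4 = 8 < 9 — so at least 3 PDUs are needed, and 3 is optimal.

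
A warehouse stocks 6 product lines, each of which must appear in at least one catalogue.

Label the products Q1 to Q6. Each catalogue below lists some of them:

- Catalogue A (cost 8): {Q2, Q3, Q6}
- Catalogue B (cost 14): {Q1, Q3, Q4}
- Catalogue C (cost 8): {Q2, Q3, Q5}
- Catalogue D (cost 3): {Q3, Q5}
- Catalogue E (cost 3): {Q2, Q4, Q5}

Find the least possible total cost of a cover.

A, B, E together cover every product (A ∪ B ∪ E = {Q1, Q2, Q3, Q4, Q5, Q6}); total cost 8 + 14 + 3 = 25.
The greedy pick E, D, A, B costs 28; no covering selection beats 25.

25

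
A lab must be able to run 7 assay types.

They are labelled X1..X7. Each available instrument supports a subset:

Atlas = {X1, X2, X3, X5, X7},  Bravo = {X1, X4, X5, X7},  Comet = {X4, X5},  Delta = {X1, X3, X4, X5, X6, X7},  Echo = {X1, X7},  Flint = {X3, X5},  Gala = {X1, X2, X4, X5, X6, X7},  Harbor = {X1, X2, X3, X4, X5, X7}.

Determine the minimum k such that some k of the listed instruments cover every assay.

2

Take {Atlas, Delta}. Their union is {X1, X2, X3, X4, X5, X6, X7}, which is all 7 assays.
No single instrument has all 7 assays (the largest, Delta, has 6), so 2 is optimal.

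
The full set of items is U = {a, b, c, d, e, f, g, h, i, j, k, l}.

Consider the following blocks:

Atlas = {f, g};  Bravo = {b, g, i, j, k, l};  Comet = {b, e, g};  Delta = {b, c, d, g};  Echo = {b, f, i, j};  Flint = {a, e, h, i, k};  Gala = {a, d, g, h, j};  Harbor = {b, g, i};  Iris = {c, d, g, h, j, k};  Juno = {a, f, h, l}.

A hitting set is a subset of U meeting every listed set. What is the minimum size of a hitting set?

3

T = {a, f, g} meets every block (each contains at least one member of T), and |T| = 3.
No choice of 2 items meets every block, so 3 is the minimum.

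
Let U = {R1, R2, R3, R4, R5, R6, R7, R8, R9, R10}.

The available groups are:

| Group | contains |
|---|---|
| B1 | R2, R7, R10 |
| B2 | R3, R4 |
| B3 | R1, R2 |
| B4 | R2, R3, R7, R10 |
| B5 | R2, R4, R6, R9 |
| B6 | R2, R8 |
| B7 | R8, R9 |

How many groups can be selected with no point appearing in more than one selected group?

B1, B2, B7 are pairwise disjoint (B1={R2,R7,R10}; B2={R3,R4}; B7={R8,R9}).
Every remaining group overlaps one of these, and no 4 of the listed groups are pairwise disjoint, so 3 is the maximum.

3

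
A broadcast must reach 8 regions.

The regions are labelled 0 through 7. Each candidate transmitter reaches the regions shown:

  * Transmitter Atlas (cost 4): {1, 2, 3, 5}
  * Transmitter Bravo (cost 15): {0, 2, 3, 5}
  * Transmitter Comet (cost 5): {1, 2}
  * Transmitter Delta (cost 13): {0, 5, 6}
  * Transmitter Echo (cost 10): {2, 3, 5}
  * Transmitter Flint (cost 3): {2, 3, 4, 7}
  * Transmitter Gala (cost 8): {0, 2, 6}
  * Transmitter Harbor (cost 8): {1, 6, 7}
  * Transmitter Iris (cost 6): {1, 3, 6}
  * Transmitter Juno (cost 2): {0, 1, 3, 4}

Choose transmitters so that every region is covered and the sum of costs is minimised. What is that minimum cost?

14

Atlas, Harbor, Juno together cover every region (Atlas ∪ Harbor ∪ Juno = {0, 1, 2, 3, 4, 5, 6, 7}); total cost 4 + 8 + 2 = 14.
The greedy pick Juno, Flint, Atlas, Iris costs 15; no covering selection beats 14.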